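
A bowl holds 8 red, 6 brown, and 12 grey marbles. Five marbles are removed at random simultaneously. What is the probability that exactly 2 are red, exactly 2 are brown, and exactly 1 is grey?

252/3289

Unordered draws without replacement: count favorable combinations over C(26,5).
Favorable = C(8,2) · C(6,2) · C(12,1) = 5040; total = C(26,5) = 65780.
P = 5040/65780 = 252/3289 ≈ 0.0766.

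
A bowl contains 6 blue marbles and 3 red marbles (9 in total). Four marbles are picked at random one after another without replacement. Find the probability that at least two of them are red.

17/42

Sum the hypergeometric tail for j = 2,…,3 red marbles.
Favorable = C(3,2)·C(6,2) + C(3,3)·C(6,1) = 51; total = C(9,4) = 126.
P = 51/126 = 17/42 ≈ 0.4048.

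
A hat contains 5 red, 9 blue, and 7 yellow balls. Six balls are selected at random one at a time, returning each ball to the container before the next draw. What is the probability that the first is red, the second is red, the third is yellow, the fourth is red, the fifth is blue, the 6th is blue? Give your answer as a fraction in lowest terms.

Multiply the conditional probability of each draw in order, with replacement (the composition resets each draw).
P = (5/21) · (5/21) · (7/21) · (5/21) · (9/21) · (9/21) = 125/151263 ≈ 0.0008.

125/151263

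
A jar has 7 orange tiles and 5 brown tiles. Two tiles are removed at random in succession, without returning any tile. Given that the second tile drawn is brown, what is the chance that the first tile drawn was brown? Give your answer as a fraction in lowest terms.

P(first=brown and the second tile drawn is brown) = (5/12)·(4/11) = 5/33.
P(the second tile drawn is brown) = Σ over first color = 35/132 + 5/33 = 5/12.
By Bayes, P(first=brown | the second tile drawn is brown) = 5/33 / 5/12 = 4/11 ≈ 0.3636.

4/11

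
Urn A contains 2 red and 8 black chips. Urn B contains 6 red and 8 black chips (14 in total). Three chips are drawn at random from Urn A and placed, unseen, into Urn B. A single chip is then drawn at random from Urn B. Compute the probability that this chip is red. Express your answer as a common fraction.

Condition on how many of the transferred chips are red (from Urn A: 2 red of 10; then Urn B has 17 total).
  0 red: C(2,0)C(8,3)/C(10,3) = 7/15; then P = 6/17
  1 red: C(2,1)C(8,2)/C(10,3) = 7/15; then P = 7/17
  2 red: C(2,2)C(8,1)/C(10,3) = 1/15; then P = 8/17
P(red from Urn B) = 33/85 ≈ 0.3882.

33/85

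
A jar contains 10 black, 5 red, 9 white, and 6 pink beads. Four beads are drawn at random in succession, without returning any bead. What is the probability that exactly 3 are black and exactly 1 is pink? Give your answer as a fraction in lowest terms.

16/609

Unordered draws without replacement: count favorable combinations over C(30,4).
Favorable = C(10,3) · C(5,0) · C(9,0) · C(6,1) = 720; total = C(30,4) = 27405.
P = 720/27405 = 16/609 ≈ 0.0263.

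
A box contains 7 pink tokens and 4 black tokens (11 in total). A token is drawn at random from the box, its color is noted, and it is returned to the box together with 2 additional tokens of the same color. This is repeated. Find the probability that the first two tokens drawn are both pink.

63/143

After a pink draw the box holds 9 pink out of 13.
P = (7/11)·(9/13) = 63/143 ≈ 0.4406.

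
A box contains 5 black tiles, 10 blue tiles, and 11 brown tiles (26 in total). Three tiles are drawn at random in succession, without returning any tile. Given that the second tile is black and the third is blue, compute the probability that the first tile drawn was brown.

11/24

P(first=brown and the second tile is black and the third is blue) = (11/26)·(5/25)·(10/24) = 11/312.
P(E) = Σ over first color = 1/78 + 3/104 + 11/312 = 1/13.
By Bayes, P(first=brown | E) = 11/312 / 1/13 = 11/24 ≈ 0.4583.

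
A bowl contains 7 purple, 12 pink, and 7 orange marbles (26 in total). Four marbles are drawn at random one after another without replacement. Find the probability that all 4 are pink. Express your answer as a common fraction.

Unordered draws without replacement: count favorable combinations over C(26,4).
Favorable = C(7,0) · C(12,4) · C(7,0) = 495; total = C(26,4) = 14950.
P = 495/14950 = 99/2990 ≈ 0.0331.

99/2990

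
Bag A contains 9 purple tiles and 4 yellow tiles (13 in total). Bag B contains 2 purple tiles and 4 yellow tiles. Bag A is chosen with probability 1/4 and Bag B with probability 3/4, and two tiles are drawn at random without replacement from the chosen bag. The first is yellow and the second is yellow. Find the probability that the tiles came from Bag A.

P(E | Bag A) = 1/13; P(E | Bag B) = 2/5.
P(E) = 1/4·1/13 + 3/4·2/5 = 83/260.
By Bayes' rule, P(Bag A | E) = 1/52 / 83/260 = 5/83 ≈ 0.0602.

5/83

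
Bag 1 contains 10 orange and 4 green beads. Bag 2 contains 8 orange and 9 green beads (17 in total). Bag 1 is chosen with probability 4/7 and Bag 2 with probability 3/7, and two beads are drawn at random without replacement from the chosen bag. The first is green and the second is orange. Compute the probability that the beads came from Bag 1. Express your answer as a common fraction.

P(E | Bag 1) = 20/91; P(E | Bag 2) = 9/34.
P(E) = 4/7·20/91 + 3/7·9/34 = 5177/21658.
By Bayes' rule, P(Bag 1 | E) = 80/637 / 5177/21658 = 2720/5177 ≈ 0.5254.

2720/5177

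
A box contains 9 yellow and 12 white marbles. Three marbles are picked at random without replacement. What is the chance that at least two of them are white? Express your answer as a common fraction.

407/665

Sum the hypergeometric tail for j = 2,…,3 white marbles.
Favorable = C(12,2)·C(9,1) + C(12,3)·C(9,0) = 814; total = C(21,3) = 1330.
P = 814/1330 = 407/665 ≈ 0.6120.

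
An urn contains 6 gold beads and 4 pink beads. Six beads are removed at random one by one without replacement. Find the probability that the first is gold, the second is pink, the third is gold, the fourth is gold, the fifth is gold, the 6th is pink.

Multiply the conditional probability of each draw in order, without replacement, so each draw removes one from its color and from the total.
P = (6/10) · (4/9) · (5/8) · (4/7) · (3/6) · (3/5) = 1/35 ≈ 0.0286.

1/35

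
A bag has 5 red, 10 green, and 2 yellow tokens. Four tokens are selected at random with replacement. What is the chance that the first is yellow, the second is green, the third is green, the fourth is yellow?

Multiply the conditional probability of each draw in order, with replacement (the composition resets each draw).
P = (2/17) · (10/17) · (10/17) · (2/17) = 400/83521 ≈ 0.0048.

400/83521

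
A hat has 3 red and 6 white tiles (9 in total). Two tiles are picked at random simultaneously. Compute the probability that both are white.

Unordered draws without replacement: count favorable combinations over C(9,2).
Favorable = C(3,0) · C(6,2) = 15; total = C(9,2) = 36.
P = 15/36 = 5/12 ≈ 0.4167.

5/12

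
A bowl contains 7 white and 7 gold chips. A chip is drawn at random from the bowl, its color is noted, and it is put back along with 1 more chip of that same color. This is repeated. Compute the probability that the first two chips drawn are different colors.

Either white then gold, or gold then white; after the first draw the total is 15.
P = (7/14)·(7/15) + (7/14)·(7/15) = 7/15 ≈ 0.4667.

7/15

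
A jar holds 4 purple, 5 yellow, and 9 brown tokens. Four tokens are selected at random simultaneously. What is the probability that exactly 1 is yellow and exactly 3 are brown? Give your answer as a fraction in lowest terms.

7/51

Unordered draws without replacement: count favorable combinations over C(18,4).
Favorable = C(4,0) · C(5,1) · C(9,3) = 420; total = C(18,4) = 3060.
P = 420/3060 = 7/51 ≈ 0.1373.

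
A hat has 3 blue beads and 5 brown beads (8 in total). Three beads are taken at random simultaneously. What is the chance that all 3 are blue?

1/56

Unordered draws without replacement: count favorable combinations over C(8,3).
Favorable = C(3,3) · C(5,0) = 1; total = C(8,3) = 56.
P = 1/56 = 1/56 ≈ 0.0179.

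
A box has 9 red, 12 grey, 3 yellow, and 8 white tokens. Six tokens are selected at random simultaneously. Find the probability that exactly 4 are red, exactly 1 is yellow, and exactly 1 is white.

Unordered draws without replacement: count favorable combinations over C(32,6).
Favorable = C(9,4) · C(12,0) · C(3,1) · C(8,1) = 3024; total = C(32,6) = 906192.
P = 3024/906192 = 3/899 ≈ 0.0033.

3/899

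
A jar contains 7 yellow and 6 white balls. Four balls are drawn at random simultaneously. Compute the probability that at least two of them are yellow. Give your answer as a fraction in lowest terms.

Sum the hypergeometric tail for j = 2,…,4 yellow balls.
Favorable = C(7,2)·C(6,2) + C(7,3)·C(6,1) + C(7,4)·C(6,0) = 560; total = C(13,4) = 715.
P = 560/715 = 112/143 ≈ 0.7832.

112/143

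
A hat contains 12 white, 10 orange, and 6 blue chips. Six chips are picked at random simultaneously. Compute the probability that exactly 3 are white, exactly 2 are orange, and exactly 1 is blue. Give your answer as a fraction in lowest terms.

330/2093

Unordered draws without replacement: count favorable combinations over C(28,6).
Favorable = C(12,3) · C(10,2) · C(6,1) = 59400; total = C(28,6) = 376740.
P = 59400/376740 = 330/2093 ≈ 0.1577.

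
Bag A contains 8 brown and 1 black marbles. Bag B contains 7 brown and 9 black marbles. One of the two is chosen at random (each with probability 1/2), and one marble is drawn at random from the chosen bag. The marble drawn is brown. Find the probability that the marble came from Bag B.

63/191

P(brown | Bag A) = 8/9; P(brown | Bag B) = 7/16.
P(brown) = 1/2·8/9 + 1/2·7/16 = 191/288.
By Bayes' rule, P(Bag B | brown) = 7/32 / 191/288 = 63/191 ≈ 0.3298.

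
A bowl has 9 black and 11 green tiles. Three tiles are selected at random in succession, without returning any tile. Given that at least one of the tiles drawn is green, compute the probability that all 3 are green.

5/32

P(all 3 green) = C(11,3)/C(20,3) = 11/76; P(at least one green) = 1 − C(9,3)/C(20,3) = 88/95.
Since 'all 3 green' ⊆ 'at least one green', P(all 3 | at least one) = 11/76 / 88/95 = 5/32 ≈ 0.1562.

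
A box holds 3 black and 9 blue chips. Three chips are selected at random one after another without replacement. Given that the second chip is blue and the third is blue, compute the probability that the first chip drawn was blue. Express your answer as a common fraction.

P(first=blue and the second chip is blue and the third is blue) = (9/12)·(8/11)·(7/10) = 21/55.
P(E) = Σ over first color = 9/55 + 21/55 = 6/11.
By Bayes, P(first=blue | E) = 21/55 / 6/11 = 7/10 ≈ 0.7000.

7/10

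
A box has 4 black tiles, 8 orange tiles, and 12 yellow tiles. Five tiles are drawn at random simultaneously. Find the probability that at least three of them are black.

Sum the hypergeometric tail for j = 3,…,4 black tiles.
Favorable = C(4,3)·C(20,2) + C(4,4)·C(20,1) = 780; total = C(24,5) = 42504.
P = 780/42504 = 65/3542 ≈ 0.0184.

65/3542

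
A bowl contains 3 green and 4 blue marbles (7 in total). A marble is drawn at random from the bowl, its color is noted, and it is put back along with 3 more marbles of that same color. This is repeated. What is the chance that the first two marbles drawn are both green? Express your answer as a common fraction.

After a green draw the bowl holds 6 green out of 10.
P = (3/7)·(6/10) = 9/35 ≈ 0.2571.

9/35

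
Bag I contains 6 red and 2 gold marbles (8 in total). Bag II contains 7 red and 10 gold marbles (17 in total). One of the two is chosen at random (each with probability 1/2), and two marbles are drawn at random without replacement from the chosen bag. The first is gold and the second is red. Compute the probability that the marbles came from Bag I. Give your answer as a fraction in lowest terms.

P(E | Bag I) = 3/14; P(E | Bag II) = 35/136.
P(E) = 1/2·3/14 + 1/2·35/136 = 449/1904.
By Bayes' rule, P(Bag I | E) = 3/28 / 449/1904 = 204/449 ≈ 0.4543.

204/449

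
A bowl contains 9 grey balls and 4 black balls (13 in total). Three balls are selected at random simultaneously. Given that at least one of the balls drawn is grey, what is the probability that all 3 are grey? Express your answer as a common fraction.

P(all 3 grey) = C(9,3)/C(13,3) = 42/143; P(at least one grey) = 1 − C(4,3)/C(13,3) = 141/143.
Since 'all 3 grey' ⊆ 'at least one grey', P(all 3 | at least one) = 42/143 / 141/143 = 14/47 ≈ 0.2979.

14/47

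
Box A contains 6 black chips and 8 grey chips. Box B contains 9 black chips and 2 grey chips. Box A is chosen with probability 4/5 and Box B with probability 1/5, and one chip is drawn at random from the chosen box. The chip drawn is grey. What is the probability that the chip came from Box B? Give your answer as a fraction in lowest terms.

P(grey | Box A) = 4/7; P(grey | Box B) = 2/11.
P(grey) = 4/5·4/7 + 1/5·2/11 = 38/77.
By Bayes' rule, P(Box B | grey) = 2/55 / 38/77 = 7/95 ≈ 0.0737.

7/95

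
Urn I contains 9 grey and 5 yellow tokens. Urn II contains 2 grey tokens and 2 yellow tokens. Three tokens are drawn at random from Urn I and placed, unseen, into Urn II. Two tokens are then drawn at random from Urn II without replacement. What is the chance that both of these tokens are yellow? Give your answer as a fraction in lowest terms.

Condition on how many of the transferred tokens are yellow (from Urn I: 5 yellow of 14; then Urn II has 7 total).
  0 yellow: C(5,0)C(9,3)/C(14,3) = 3/13; then P = C(2,2)/C(7,2) = 1/21
  1 yellow: C(5,1)C(9,2)/C(14,3) = 45/91; then P = C(3,2)/C(7,2) = 1/7
  2 yellow: C(5,2)C(9,1)/C(14,3) = 45/182; then P = C(4,2)/C(7,2) = 2/7
  3 yellow: C(5,3)C(9,0)/C(14,3) = 5/182; then P = C(5,2)/C(7,2) = 10/21
P(both yellow) = 316/1911 ≈ 0.1654.

316/1911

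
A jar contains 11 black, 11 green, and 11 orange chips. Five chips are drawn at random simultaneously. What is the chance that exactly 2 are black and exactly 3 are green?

Unordered draws without replacement: count favorable combinations over C(33,5).
Favorable = C(11,2) · C(11,3) · C(11,0) = 9075; total = C(33,5) = 237336.
P = 9075/237336 = 275/7192 ≈ 0.0382.

275/7192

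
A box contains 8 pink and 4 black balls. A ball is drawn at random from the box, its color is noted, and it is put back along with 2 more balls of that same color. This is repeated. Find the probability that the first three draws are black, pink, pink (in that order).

5/42

Track the composition after each reinforcement of +2.
P = (4/12) · (8/14) · (10/16) = 5/42 ≈ 0.1190.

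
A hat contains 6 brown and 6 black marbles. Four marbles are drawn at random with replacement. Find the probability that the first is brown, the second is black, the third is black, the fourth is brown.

Multiply the conditional probability of each draw in order, with replacement (the composition resets each draw).
P = (6/12) · (6/12) · (6/12) · (6/12) = 1/16 ≈ 0.0625.

1/16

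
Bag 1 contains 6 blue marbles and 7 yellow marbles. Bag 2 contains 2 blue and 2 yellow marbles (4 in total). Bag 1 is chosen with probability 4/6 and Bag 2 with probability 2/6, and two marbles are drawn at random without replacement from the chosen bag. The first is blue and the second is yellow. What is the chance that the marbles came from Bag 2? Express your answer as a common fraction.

13/34

P(E | Bag 1) = 7/26; P(E | Bag 2) = 1/3.
P(E) = 2/3·7/26 + 1/3·1/3 = 34/117.
By Bayes' rule, P(Bag 2 | E) = 1/9 / 34/117 = 13/34 ≈ 0.3824.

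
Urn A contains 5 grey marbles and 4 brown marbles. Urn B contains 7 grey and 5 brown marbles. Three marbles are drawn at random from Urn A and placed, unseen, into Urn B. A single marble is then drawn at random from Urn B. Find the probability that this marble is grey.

Condition on how many of the transferred marbles are grey (from Urn A: 5 grey of 9; then Urn B has 15 total).
  0 grey: C(5,0)C(4,3)/C(9,3) = 1/21; then P = 7/15
  1 grey: C(5,1)C(4,2)/C(9,3) = 5/14; then P = 8/15
  2 grey: C(5,2)C(4,1)/C(9,3) = 10/21; then P = 9/15
  3 grey: C(5,3)C(4,0)/C(9,3) = 5/42; then P = 10/15
P(grey from Urn B) = 26/45 ≈ 0.5778.

26/45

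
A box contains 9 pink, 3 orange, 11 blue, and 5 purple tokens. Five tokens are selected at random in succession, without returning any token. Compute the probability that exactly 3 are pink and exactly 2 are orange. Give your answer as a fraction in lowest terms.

1/390

Unordered draws without replacement: count favorable combinations over C(28,5).
Favorable = C(9,3) · C(3,2) · C(11,0) · C(5,0) = 252; total = C(28,5) = 98280.
P = 252/98280 = 1/390 ≈ 0.0026.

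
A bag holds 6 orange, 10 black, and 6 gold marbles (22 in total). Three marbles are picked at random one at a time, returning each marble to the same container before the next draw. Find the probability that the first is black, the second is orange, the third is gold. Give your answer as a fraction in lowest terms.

Multiply the conditional probability of each draw in order, with replacement (the composition resets each draw).
P = (10/22) · (6/22) · (6/22) = 45/1331 ≈ 0.0338.

45/1331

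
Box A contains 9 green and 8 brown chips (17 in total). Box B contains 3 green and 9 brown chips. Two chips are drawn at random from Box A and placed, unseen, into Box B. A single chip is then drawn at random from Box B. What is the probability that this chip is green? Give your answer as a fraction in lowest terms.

Condition on how many of the transferred chips are green (from Box A: 9 green of 17; then Box B has 14 total).
  0 green: C(9,0)C(8,2)/C(17,2) = 7/34; then P = 3/14
  1 green: C(9,1)C(8,1)/C(17,2) = 9/17; then P = 4/14
  2 green: C(9,2)C(8,0)/C(17,2) = 9/34; then P = 5/14
P(green from Box B) = 69/238 ≈ 0.2899.

69/238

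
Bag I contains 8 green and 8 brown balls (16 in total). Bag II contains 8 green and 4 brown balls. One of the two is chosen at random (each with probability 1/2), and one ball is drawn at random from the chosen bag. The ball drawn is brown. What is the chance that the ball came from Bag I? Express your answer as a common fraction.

3/5

P(brown | Bag I) = 1/2; P(brown | Bag II) = 1/3.
P(brown) = 1/2·1/2 + 1/2·1/3 = 5/12.
By Bayes' rule, P(Bag I | brown) = 1/4 / 5/12 = 3/5 ≈ 0.6000.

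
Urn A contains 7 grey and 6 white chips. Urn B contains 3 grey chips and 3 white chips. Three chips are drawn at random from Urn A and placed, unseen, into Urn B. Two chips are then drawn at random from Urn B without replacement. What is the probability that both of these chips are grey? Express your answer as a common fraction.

Condition on how many of the transferred chips are grey (from Urn A: 7 grey of 13; then Urn B has 9 total).
  0 grey: C(7,0)C(6,3)/C(13,3) = 10/143; then P = C(3,2)/C(9,2) = 1/12
  1 grey: C(7,1)C(6,2)/C(13,3) = 105/286; then P = C(4,2)/C(9,2) = 1/6
  2 grey: C(7,2)C(6,1)/C(13,3) = 63/143; then P = C(5,2)/C(9,2) = 5/18
  3 grey: C(7,3)C(6,0)/C(13,3) = 35/286; then P = C(6,2)/C(9,2) = 5/12
P(both grey) = 25/104 ≈ 0.2404.

25/104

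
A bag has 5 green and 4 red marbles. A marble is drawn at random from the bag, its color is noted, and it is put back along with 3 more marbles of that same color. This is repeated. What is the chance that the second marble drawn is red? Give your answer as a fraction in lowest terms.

4/9

Condition on the first draw. If first is red (prob 4/9), second-red has prob (7)/(12); if not (prob 5/9), it has prob 4/(12).
P = (4/9)·(7/12) + (5/9)·(4/12) = 4/9 ≈ 0.4444.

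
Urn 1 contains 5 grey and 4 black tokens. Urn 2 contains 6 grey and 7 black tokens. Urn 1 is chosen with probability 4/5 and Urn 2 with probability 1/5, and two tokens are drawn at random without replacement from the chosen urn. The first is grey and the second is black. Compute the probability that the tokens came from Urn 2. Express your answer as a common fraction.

63/323

P(E | Urn 1) = 5/18; P(E | Urn 2) = 7/26.
P(E) = 4/5·5/18 + 1/5·7/26 = 323/1170.
By Bayes' rule, P(Urn 2 | E) = 7/130 / 323/1170 = 63/323 ≈ 0.1950.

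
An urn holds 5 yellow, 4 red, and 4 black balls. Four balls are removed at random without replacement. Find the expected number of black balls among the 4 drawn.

By linearity of expectation, E[X] = Σ P(draw i is black); by symmetry each draw (even without replacement) has P(black) = 4/13.
E[X] = 4 · 4/13 = 16/13 ≈ 1.2308.

16/13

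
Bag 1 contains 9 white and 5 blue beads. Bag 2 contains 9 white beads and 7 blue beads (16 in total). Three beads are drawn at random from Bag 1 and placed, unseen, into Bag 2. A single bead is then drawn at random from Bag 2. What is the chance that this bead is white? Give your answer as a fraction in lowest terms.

Condition on how many of the transferred beads are white (from Bag 1: 9 white of 14; then Bag 2 has 19 total).
  0 white: C(9,0)C(5,3)/C(14,3) = 5/182; then P = 9/19
  1 white: C(9,1)C(5,2)/C(14,3) = 45/182; then P = 10/19
  2 white: C(9,2)C(5,1)/C(14,3) = 45/91; then P = 11/19
  3 white: C(9,3)C(5,0)/C(14,3) = 3/13; then P = 12/19
P(white from Bag 2) = 153/266 ≈ 0.5752.

153/266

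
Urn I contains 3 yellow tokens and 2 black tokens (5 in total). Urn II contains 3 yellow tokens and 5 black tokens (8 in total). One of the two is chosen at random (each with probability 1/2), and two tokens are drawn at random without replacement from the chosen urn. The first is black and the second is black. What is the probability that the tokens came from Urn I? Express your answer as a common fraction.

P(E | Urn I) = 1/10; P(E | Urn II) = 5/14.
P(E) = 1/2·1/10 + 1/2·5/14 = 8/35.
By Bayes' rule, P(Urn I | E) = 1/20 / 8/35 = 7/32 ≈ 0.2188.

7/32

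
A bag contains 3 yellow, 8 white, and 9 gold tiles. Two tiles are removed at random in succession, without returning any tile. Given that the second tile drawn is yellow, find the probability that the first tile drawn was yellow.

P(first=yellow and the second tile drawn is yellow) = (3/20)·(2/19) = 3/190.
P(the second tile drawn is yellow) = Σ over first color = 3/190 + 6/95 + 27/380 = 3/20.
By Bayes, P(first=yellow | the second tile drawn is yellow) = 3/190 / 3/20 = 2/19 ≈ 0.1053.

2/19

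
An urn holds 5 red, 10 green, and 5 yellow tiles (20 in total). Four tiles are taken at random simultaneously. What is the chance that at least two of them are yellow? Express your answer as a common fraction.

Sum the hypergeometric tail for j = 2,…,4 yellow tiles.
Favorable = C(5,2)·C(15,2) + C(5,3)·C(15,1) + C(5,4)·C(15,0) = 1205; total = C(20,4) = 4845.
P = 1205/4845 = 241/969 ≈ 0.2487.

241/969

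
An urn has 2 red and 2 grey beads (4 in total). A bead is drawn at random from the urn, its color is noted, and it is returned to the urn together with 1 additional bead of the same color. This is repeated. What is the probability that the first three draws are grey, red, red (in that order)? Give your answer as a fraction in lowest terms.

1/10

Track the composition after each reinforcement of +1.
P = (2/4) · (2/5) · (3/6) = 1/10 ≈ 0.1000.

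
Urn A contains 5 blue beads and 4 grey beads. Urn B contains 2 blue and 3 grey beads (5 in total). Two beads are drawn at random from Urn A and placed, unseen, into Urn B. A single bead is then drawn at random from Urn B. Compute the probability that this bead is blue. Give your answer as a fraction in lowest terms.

4/9

Condition on how many of the transferred beads are blue (from Urn A: 5 blue of 9; then Urn B has 7 total).
  0 blue: C(5,0)C(4,2)/C(9,2) = 1/6; then P = 2/7
  1 blue: C(5,1)C(4,1)/C(9,2) = 5/9; then P = 3/7
  2 blue: C(5,2)C(4,0)/C(9,2) = 5/18; then P = 4/7
P(blue from Urn B) = 4/9 ≈ 0.4444.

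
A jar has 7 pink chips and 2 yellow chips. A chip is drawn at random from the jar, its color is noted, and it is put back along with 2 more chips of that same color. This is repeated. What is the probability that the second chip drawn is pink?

Condition on the first draw. If first is pink (prob 7/9), second-pink has prob (9)/(11); if not (prob 2/9), it has prob 7/(11).
P = (7/9)·(9/11) + (2/9)·(7/11) = 7/9 ≈ 0.7778.

7/9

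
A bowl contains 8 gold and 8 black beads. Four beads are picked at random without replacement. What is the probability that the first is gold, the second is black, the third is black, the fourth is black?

4/65

Multiply the conditional probability of each draw in order, without replacement, so each draw removes one from its color and from the total.
P = (8/16) · (8/15) · (7/14) · (6/13) = 4/65 ≈ 0.0615.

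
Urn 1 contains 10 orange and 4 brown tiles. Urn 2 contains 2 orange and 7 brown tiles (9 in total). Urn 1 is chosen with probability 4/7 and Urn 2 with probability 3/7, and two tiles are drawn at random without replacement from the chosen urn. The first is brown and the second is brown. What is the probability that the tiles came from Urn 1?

P(E | Urn 1) = 6/91; P(E | Urn 2) = 7/12.
P(E) = 4/7·6/91 + 3/7·7/12 = 733/2548.
By Bayes' rule, P(Urn 1 | E) = 24/637 / 733/2548 = 96/733 ≈ 0.1310.

96/733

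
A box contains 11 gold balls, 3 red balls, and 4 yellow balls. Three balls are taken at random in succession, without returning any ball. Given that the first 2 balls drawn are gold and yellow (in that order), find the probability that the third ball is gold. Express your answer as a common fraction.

After removing 1 gold, 1 yellow, the box has 10 gold out of 16 remaining.
P(third is gold | given) = 10/16 = 5/8 ≈ 0.6250.

5/8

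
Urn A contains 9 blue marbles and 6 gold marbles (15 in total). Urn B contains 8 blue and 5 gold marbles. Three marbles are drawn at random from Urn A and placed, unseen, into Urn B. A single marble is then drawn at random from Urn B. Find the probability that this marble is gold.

31/80

Condition on how many of the transferred marbles are gold (from Urn A: 6 gold of 15; then Urn B has 16 total).
  0 gold: C(6,0)C(9,3)/C(15,3) = 12/65; then P = 5/16
  1 gold: C(6,1)C(9,2)/C(15,3) = 216/455; then P = 6/16
  2 gold: C(6,2)C(9,1)/C(15,3) = 27/91; then P = 7/16
  3 gold: C(6,3)C(9,0)/C(15,3) = 4/91; then P = 8/16
P(gold from Urn B) = 31/80 ≈ 0.3875.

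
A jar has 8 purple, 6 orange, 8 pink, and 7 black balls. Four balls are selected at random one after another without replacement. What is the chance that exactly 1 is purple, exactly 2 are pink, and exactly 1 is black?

Unordered draws without replacement: count favorable combinations over C(29,4).
Favorable = C(8,1) · C(6,0) · C(8,2) · C(7,1) = 1568; total = C(29,4) = 23751.
P = 1568/23751 = 224/3393 ≈ 0.0660.

224/3393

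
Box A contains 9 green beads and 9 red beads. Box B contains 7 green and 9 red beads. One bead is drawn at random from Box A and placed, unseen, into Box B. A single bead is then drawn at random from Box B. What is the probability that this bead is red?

Condition on how many of the transferred beads are red (from Box A: 9 red of 18; then Box B has 17 total).
  0 red: C(9,0)C(9,1)/C(18,1) = 1/2; then P = 9/17
  1 red: C(9,1)C(9,0)/C(18,1) = 1/2; then P = 10/17
P(red from Box B) = 19/34 ≈ 0.5588.

19/34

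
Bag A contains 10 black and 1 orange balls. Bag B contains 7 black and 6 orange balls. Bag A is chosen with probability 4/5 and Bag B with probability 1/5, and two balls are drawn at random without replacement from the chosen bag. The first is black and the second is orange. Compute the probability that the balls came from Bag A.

P(E | Bag A) = 1/11; P(E | Bag B) = 7/26.
P(E) = 4/5·1/11 + 1/5·7/26 = 181/1430.
By Bayes' rule, P(Bag A | E) = 4/55 / 181/1430 = 104/181 ≈ 0.5746.

104/181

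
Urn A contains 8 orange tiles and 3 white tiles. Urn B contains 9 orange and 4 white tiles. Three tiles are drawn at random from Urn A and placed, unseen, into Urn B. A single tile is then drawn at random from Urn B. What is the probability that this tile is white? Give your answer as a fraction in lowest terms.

Condition on how many of the transferred tiles are white (from Urn A: 3 white of 11; then Urn B has 16 total).
  0 white: C(3,0)C(8,3)/C(11,3) = 56/165; then P = 4/16
  1 white: C(3,1)C(8,2)/C(11,3) = 28/55; then P = 5/16
  2 white: C(3,2)C(8,1)/C(11,3) = 8/55; then P = 6/16
  3 white: C(3,3)C(8,0)/C(11,3) = 1/165; then P = 7/16
P(white from Urn B) = 53/176 ≈ 0.3011.

53/176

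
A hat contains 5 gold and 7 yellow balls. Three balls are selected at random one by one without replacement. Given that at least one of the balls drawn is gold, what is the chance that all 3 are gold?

2/37

P(all 3 gold) = C(5,3)/C(12,3) = 1/22; P(at least one gold) = 1 − C(7,3)/C(12,3) = 37/44.
Since 'all 3 gold' ⊆ 'at least one gold', P(all 3 | at least one) = 1/22 / 37/44 = 2/37 ≈ 0.0541.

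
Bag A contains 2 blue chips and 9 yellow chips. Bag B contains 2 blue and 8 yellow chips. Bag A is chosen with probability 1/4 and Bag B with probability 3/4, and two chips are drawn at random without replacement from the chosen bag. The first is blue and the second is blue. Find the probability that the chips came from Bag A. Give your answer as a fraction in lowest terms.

P(E | Bag A) = 1/55; P(E | Bag B) = 1/45.
P(E) = 1/4·1/55 + 3/4·1/45 = 7/330.
By Bayes' rule, P(Bag A | E) = 1/220 / 7/330 = 3/14 ≈ 0.2143.

3/14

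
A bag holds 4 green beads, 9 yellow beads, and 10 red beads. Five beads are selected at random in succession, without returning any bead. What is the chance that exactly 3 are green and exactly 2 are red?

Unordered draws without replacement: count favorable combinations over C(23,5).
Favorable = C(4,3) · C(9,0) · C(10,2) = 180; total = C(23,5) = 33649.
P = 180/33649 = 180/33649 ≈ 0.0053.

180/33649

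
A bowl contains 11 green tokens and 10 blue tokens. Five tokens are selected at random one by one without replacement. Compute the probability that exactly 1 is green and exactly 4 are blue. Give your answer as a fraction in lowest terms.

Unordered draws without replacement: count favorable combinations over C(21,5).
Favorable = C(11,1) · C(10,4) = 2310; total = C(21,5) = 20349.
P = 2310/20349 = 110/969 ≈ 0.1135.

110/969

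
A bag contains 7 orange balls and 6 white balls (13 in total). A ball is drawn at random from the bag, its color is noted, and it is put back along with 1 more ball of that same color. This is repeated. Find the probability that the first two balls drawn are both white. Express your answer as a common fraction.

3/13

After a white draw the bag holds 7 white out of 14.
P = (6/13)·(7/14) = 3/13 ≈ 0.2308.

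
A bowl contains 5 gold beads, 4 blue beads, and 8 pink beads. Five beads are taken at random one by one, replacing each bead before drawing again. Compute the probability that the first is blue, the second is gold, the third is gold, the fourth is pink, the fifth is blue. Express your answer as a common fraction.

Multiply the conditional probability of each draw in order, with replacement (the composition resets each draw).
P = (4/17) · (5/17) · (5/17) · (8/17) · (4/17) = 3200/1419857 ≈ 0.0023.

3200/1419857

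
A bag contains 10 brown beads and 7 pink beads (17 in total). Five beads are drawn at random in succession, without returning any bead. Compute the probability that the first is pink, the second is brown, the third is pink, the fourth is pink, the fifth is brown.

45/1768

Multiply the conditional probability of each draw in order, without replacement, so each draw removes one from its color and from the total.
P = (7/17) · (10/16) · (6/15) · (5/14) · (9/13) = 45/1768 ≈ 0.0255.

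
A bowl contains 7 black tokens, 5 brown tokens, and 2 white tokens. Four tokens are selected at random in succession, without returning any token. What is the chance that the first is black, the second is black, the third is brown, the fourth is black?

25/572

Multiply the conditional probability of each draw in order, without replacement, so each draw removes one from its color and from the total.
P = (7/14) · (6/13) · (5/12) · (5/11) = 25/572 ≈ 0.0437.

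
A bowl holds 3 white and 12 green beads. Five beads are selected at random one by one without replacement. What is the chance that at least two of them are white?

22/91

Sum the hypergeometric tail for j = 2,…,3 white beads.
Favorable = C(3,2)·C(12,3) + C(3,3)·C(12,2) = 726; total = C(15,5) = 3003.
P = 726/3003 = 22/91 ≈ 0.2418.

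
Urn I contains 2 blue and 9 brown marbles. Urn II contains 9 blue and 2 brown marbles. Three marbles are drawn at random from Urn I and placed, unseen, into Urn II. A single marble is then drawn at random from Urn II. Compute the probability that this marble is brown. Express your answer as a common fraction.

7/22

Condition on how many of the transferred marbles are brown (from Urn I: 9 brown of 11; then Urn II has 14 total).
  1 brown: C(9,1)C(2,2)/C(11,3) = 3/55; then P = 3/14
  2 brown: C(9,2)C(2,1)/C(11,3) = 24/55; then P = 4/14
  3 brown: C(9,3)C(2,0)/C(11,3) = 28/55; then P = 5/14
P(brown from Urn II) = 7/22 ≈ 0.3182.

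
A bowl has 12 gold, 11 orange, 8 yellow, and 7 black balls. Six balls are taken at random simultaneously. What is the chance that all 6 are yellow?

4/394383

Unordered draws without replacement: count favorable combinations over C(38,6).
Favorable = C(12,0) · C(11,0) · C(8,6) · C(7,0) = 28; total = C(38,6) = 2760681.
P = 28/2760681 = 4/394383 ≈ 0.0000.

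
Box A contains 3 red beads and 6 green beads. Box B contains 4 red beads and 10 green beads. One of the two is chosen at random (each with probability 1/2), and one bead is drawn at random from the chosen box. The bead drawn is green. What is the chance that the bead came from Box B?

P(green | Box A) = 2/3; P(green | Box B) = 5/7.
P(green) = 1/2·2/3 + 1/2·5/7 = 29/42.
By Bayes' rule, P(Box B | green) = 5/14 / 29/42 = 15/29 ≈ 0.5172.

15/29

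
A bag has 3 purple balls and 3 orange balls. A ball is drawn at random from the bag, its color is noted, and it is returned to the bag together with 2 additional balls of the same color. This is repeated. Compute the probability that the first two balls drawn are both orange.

5/16

After a orange draw the bag holds 5 orange out of 8.
P = (3/6)·(5/8) = 5/16 ≈ 0.3125.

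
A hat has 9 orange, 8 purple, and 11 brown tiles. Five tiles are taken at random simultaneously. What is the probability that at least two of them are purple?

262/585

Sum the hypergeometric tail for j = 2,…,5 purple tiles.
Favorable = C(8,2)·C(20,3) + C(8,3)·C(20,2) + C(8,4)·C(20,1) + C(8,5)·C(20,0) = 44016; total = C(28,5) = 98280.
P = 44016/98280 = 262/585 ≈ 0.4479.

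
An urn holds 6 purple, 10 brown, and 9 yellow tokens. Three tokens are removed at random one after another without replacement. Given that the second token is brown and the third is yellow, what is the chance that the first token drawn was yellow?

8/23

P(first=yellow and the second token is brown and the third is yellow) = (9/25)·(10/24)·(8/23) = 6/115.
P(E) = Σ over first color = 9/230 + 27/460 + 6/115 = 3/20.
By Bayes, P(first=yellow | E) = 6/115 / 3/20 = 8/23 ≈ 0.3478.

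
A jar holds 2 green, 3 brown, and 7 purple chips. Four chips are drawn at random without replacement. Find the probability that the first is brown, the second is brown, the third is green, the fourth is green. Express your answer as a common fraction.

1/990

Multiply the conditional probability of each draw in order, without replacement, so each draw removes one from its color and from the total.
P = (3/12) · (2/11) · (2/10) · (1/9) = 1/990 ≈ 0.0010.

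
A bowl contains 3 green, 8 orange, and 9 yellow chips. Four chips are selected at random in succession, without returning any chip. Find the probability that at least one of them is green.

Use the complement: P(at least one green) = 1 − P(no green).
P(none) = C(17,4)/C(20,4) = 2380/4845.
So P = 1 − 2380/4845 = 29/57 ≈ 0.5088.

29/57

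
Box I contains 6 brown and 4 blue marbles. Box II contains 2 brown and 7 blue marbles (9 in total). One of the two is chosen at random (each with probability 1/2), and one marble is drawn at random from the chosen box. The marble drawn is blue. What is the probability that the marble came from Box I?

18/53

P(blue | Box I) = 2/5; P(blue | Box II) = 7/9.
P(blue) = 1/2·2/5 + 1/2·7/9 = 53/90.
By Bayes' rule, P(Box I | blue) = 1/5 / 53/90 = 18/53 ≈ 0.3396.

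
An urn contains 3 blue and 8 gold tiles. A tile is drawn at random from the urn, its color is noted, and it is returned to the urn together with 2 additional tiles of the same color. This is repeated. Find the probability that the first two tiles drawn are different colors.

48/143

Either blue then gold, or gold then blue; after the first draw the total is 13.
P = (3/11)·(8/13) + (8/11)·(3/13) = 48/143 ≈ 0.3357.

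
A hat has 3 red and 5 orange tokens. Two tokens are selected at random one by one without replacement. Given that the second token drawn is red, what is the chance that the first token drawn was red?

2/7

P(first=red and the second token drawn is red) = (3/8)·(2/7) = 3/28.
P(the second token drawn is red) = Σ over first color = 3/28 + 15/56 = 3/8.
By Bayes, P(first=red | the second token drawn is red) = 3/28 / 3/8 = 2/7 ≈ 0.2857.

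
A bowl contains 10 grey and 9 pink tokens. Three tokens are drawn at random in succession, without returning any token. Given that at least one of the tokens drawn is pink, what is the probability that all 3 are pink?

28/283

P(all 3 pink) = C(9,3)/C(19,3) = 28/323; P(at least one pink) = 1 − C(10,3)/C(19,3) = 283/323.
Since 'all 3 pink' ⊆ 'at least one pink', P(all 3 | at least one) = 28/323 / 283/323 = 28/283 ≈ 0.0989.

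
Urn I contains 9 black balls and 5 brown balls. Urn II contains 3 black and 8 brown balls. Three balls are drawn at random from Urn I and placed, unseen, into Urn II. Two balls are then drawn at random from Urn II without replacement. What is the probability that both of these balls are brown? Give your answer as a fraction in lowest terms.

Condition on how many of the transferred balls are brown (from Urn I: 5 brown of 14; then Urn II has 14 total).
  0 brown: C(5,0)C(9,3)/C(14,3) = 3/13; then P = C(8,2)/C(14,2) = 4/13
  1 brown: C(5,1)C(9,2)/C(14,3) = 45/91; then P = C(9,2)/C(14,2) = 36/91
  2 brown: C(5,2)C(9,1)/C(14,3) = 45/182; then P = C(10,2)/C(14,2) = 45/91
  3 brown: C(5,3)C(9,0)/C(14,3) = 5/182; then P = C(11,2)/C(14,2) = 55/91
P(both brown) = 3358/8281 ≈ 0.4055.

3358/8281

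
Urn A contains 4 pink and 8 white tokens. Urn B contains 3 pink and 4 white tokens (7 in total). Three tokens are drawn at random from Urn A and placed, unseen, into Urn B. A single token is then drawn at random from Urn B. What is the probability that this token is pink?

Condition on how many of the transferred tokens are pink (from Urn A: 4 pink of 12; then Urn B has 10 total).
  0 pink: C(4,0)C(8,3)/C(12,3) = 14/55; then P = 3/10
  1 pink: C(4,1)C(8,2)/C(12,3) = 28/55; then P = 4/10
  2 pink: C(4,2)C(8,1)/C(12,3) = 12/55; then P = 5/10
  3 pink: C(4,3)C(8,0)/C(12,3) = 1/55; then P = 6/10
P(pink from Urn B) = 2/5 ≈ 0.4000.

2/5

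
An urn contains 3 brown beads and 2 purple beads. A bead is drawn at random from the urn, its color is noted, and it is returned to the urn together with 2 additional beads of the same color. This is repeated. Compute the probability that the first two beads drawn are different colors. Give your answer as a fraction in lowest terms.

Either brown then purple, or purple then brown; after the first draw the total is 7.
P = (3/5)·(2/7) + (2/5)·(3/7) = 12/35 ≈ 0.3429.

12/35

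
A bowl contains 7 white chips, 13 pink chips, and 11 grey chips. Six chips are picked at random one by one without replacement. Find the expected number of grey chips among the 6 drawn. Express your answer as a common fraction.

66/31

By linearity of expectation, E[X] = Σ P(draw i is grey); by symmetry each draw (even without replacement) has P(grey) = 11/31.
E[X] = 6 · 11/31 = 66/31 ≈ 2.1290.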